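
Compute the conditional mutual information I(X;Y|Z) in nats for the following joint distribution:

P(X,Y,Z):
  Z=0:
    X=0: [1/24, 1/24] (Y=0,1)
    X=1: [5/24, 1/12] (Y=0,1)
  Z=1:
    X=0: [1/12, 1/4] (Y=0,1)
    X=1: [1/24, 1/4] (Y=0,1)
0.0121 nats

Conditional mutual information: I(X;Y|Z) = H(X|Z) + H(Y|Z) - H(X,Y|Z)

H(Z) = 0.6616
H(X,Z) = 1.2920 → H(X|Z) = 0.6305
H(Y,Z) = 1.2130 → H(Y|Z) = 0.5514
H(X,Y,Z) = 1.8314 → H(X,Y|Z) = 1.1698

I(X;Y|Z) = 0.6305 + 0.5514 - 1.1698 = 0.0121 nats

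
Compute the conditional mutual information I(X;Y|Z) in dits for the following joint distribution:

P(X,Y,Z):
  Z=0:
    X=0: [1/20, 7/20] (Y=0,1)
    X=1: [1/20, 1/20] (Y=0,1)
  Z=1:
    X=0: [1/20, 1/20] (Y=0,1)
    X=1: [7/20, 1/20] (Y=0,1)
0.0262 dits

Conditional mutual information: I(X;Y|Z) = H(X|Z) + H(Y|Z) - H(X,Y|Z)

H(Z) = 0.3010
H(X,Z) = 0.5184 → H(X|Z) = 0.2173
H(Y,Z) = 0.5184 → H(Y|Z) = 0.2173
H(X,Y,Z) = 0.7095 → H(X,Y|Z) = 0.4084

I(X;Y|Z) = 0.2173 + 0.2173 - 0.4084 = 0.0262 dits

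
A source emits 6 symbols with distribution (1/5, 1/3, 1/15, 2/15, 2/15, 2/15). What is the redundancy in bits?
0.1690 bits

Redundancy measures how far a source is from maximum entropy:
R = H_max - H(X)

Maximum entropy for 6 symbols: H_max = log_2(6) = 2.5850 bits
Actual entropy: H(X) = 2.4159 bits
Redundancy: R = 2.5850 - 2.4159 = 0.1690 bits

This redundancy represents potential for compression: the source could be compressed by 0.1690 bits per symbol.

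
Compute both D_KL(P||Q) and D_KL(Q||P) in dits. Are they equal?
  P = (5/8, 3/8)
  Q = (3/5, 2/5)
D_KL(P||Q) = 0.0006, D_KL(Q||P) = 0.0006

KL divergence is not symmetric: D_KL(P||Q) ≠ D_KL(Q||P) in general.

D_KL(P||Q) = 0.0006 dits
D_KL(Q||P) = 0.0006 dits

In this case they happen to be equal (to 4 decimal places).

This asymmetry is why KL divergence is not a true distance metric.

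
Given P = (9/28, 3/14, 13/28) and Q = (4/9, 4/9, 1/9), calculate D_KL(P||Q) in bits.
0.5820 bits

KL divergence: D_KL(P||Q) = Σ p(x) log(p(x)/q(x))

Computing term by term:
  x=0: 9/28 × log_2[(9/28)/(4/9)] = 9/28 × -0.4675 = -0.1503
  x=1: 3/14 × log_2[(3/14)/(4/9)] = 3/14 × -1.0525 = -0.2255
  x=2: 13/28 × log_2[(13/28)/(1/9)] = 13/28 × 2.0630 = 0.9578

D_KL(P||Q) = 0.5820 bits

Note: KL divergence is always non-negative and equals 0 iff P = Q.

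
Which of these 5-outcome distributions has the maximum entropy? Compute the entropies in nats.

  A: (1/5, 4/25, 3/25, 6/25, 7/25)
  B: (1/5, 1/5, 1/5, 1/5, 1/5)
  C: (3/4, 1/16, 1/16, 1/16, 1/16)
B

For a discrete distribution over n outcomes, entropy is maximized by the uniform distribution.

Computing entropies:
H(A) = 1.5685 nats
H(B) = 1.6094 nats
H(C) = 0.9089 nats

The uniform distribution (where all probabilities equal 1/5) achieves the maximum entropy of log_e(5) = 1.6094 nats.

Distribution B has the highest entropy.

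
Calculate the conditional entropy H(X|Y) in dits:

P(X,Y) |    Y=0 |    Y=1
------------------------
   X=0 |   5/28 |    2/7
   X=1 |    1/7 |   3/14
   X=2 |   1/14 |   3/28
0.4480 dits

Using the chain rule: H(X|Y) = H(X,Y) - H(Y)

First, compute H(X,Y) = 0.7389 dits

Marginal P(Y) = (11/28, 17/28)
H(Y) = 0.2910 dits

H(X|Y) = H(X,Y) - H(Y) = 0.7389 - 0.2910 = 0.4480 dits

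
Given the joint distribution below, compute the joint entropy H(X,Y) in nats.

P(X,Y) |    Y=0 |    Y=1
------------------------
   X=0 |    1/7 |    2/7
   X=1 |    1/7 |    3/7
1.2770 nats

Joint entropy is H(X,Y) = -Σ_{x,y} p(x,y) log p(x,y).

Summing over all non-zero entries:
H(X,Y) = -[1/7·log_e(1/7) + 2/7·log_e(2/7) + 1/7·log_e(1/7) + 3/7·log_e(3/7)]
H(X,Y) = 1.2770 nats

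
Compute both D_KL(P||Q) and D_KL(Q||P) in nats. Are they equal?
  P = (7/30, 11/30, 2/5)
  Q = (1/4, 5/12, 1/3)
D_KL(P||Q) = 0.0100, D_KL(Q||P) = 0.0097

KL divergence is not symmetric: D_KL(P||Q) ≠ D_KL(Q||P) in general.

D_KL(P||Q) = 0.0100 nats
D_KL(Q||P) = 0.0097 nats

No, they are not equal!

This asymmetry is why KL divergence is not a true distance metric.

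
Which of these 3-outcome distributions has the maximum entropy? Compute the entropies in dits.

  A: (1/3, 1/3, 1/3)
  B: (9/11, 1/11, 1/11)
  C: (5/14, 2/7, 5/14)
A

For a discrete distribution over n outcomes, entropy is maximized by the uniform distribution.

Computing entropies:
H(A) = 0.4771 dits
H(B) = 0.2606 dits
H(C) = 0.4748 dits

The uniform distribution (where all probabilities equal 1/3) achieves the maximum entropy of log_10(3) = 0.4771 dits.

Distribution A has the highest entropy.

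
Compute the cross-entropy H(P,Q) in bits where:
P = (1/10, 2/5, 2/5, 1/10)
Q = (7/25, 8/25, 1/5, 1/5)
2.0022 bits

Cross-entropy: H(P,Q) = -Σ p(x) log q(x)

Alternatively: H(P,Q) = H(P) + D_KL(P||Q)
H(P) = 1.7219 bits
D_KL(P||Q) = 0.2802 bits

H(P,Q) = 1.7219 + 0.2802 = 2.0022 bits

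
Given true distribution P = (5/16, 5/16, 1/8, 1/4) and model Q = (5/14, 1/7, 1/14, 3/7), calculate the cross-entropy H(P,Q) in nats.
1.4716 nats

Cross-entropy: H(P,Q) = -Σ p(x) log q(x)

Alternatively: H(P,Q) = H(P) + D_KL(P||Q)
H(P) = 1.3335 nats
D_KL(P||Q) = 0.1381 nats

H(P,Q) = 1.3335 + 0.1381 = 1.4716 nats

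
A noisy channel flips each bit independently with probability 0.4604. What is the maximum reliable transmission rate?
0.0045 bits

For a binary symmetric channel (BSC) with error probability p:
Capacity C = 1 - H(p) bits per symbol

where H(p) = -p log₂(p) - (1-p) log₂(1-p) is the binary entropy function.

H(0.4604) = 0.9955 bits
C = 1 - 0.9955 = 0.0045 bits per symbol

This means we can reliably transmit up to 0.0045 bits of information per channel use.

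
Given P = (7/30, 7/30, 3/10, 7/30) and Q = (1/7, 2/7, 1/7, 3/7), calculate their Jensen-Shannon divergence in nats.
0.0357 nats

Jensen-Shannon divergence is:
JSD(P||Q) = 0.5 × D_KL(P||M) + 0.5 × D_KL(Q||M)
where M = 0.5 × (P + Q) is the mixture distribution.

M = 0.5 × (7/30, 7/30, 3/10, 7/30) + 0.5 × (1/7, 2/7, 1/7, 3/7) = (0.188095, 0.259524, 0.221429, 0.330952)

D_KL(P||M) = 0.0350 nats
D_KL(Q||M) = 0.0363 nats

JSD(P||Q) = 0.5 × 0.0350 + 0.5 × 0.0363 = 0.0357 nats

Unlike KL divergence, JSD is symmetric and bounded: 0 ≤ JSD ≤ log(2).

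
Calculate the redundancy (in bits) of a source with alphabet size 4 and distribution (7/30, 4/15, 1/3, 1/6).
0.0425 bits

Redundancy measures how far a source is from maximum entropy:
R = H_max - H(X)

Maximum entropy for 4 symbols: H_max = log_2(4) = 2.0000 bits
Actual entropy: H(X) = 1.9575 bits
Redundancy: R = 2.0000 - 1.9575 = 0.0425 bits

This redundancy represents potential for compression: the source could be compressed by 0.0425 bits per symbol.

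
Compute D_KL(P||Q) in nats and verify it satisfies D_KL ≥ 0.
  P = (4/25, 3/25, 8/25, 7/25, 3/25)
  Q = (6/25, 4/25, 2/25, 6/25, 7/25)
0.2857 nats

KL divergence satisfies the Gibbs inequality: D_KL(P||Q) ≥ 0 for all distributions P, Q.

D_KL(P||Q) = Σ p(x) log(p(x)/q(x))
Term by term:
  x=0: 4/25 × log_e[(4/25)/(6/25)] = -0.0649
  x=1: 3/25 × log_e[(3/25)/(4/25)] = -0.0345
  x=2: 8/25 × log_e[(8/25)/(2/25)] = 0.4436
  x=3: 7/25 × log_e[(7/25)/(6/25)] = 0.0432
  x=4: 3/25 × log_e[(3/25)/(7/25)] = -0.1017
D_KL(P||Q) = 0.2857 nats

D_KL(P||Q) = 0.2857 ≥ 0 ✓

This non-negativity is a fundamental property: relative entropy cannot be negative because it measures how different Q is from P.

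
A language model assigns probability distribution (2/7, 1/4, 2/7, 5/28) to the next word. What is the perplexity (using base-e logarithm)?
3.9356

Perplexity is e^H (or exp(H) for natural log).

First, H = -Σ p log p = 1.3701 nats
Perplexity = e^1.3701 = 3.9356

Interpretation: The model's uncertainty is equivalent to choosing uniformly among 3.9 options.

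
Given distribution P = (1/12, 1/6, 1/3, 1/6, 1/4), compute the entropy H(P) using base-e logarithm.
1.5171 nats

Shannon entropy is H(X) = -Σ p(x) log p(x).

For P = (1/12, 1/6, 1/3, 1/6, 1/4):
H = -1/12 × log_e(1/12) -1/6 × log_e(1/6) -1/3 × log_e(1/3) -1/6 × log_e(1/6) -1/4 × log_e(1/4)
H = 1.5171 nats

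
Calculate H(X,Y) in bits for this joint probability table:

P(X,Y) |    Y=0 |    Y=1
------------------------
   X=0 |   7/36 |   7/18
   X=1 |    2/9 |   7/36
1.9309 bits

Joint entropy is H(X,Y) = -Σ_{x,y} p(x,y) log p(x,y).

Summing over all non-zero entries:
H(X,Y) = -[7/36·log_2(7/36) + 7/18·log_2(7/18) + 2/9·log_2(2/9) + 7/36·log_2(7/36)]
H(X,Y) = 1.9309 bits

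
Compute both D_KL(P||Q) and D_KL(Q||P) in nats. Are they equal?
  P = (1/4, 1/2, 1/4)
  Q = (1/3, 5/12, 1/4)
D_KL(P||Q) = 0.0192, D_KL(Q||P) = 0.0199

KL divergence is not symmetric: D_KL(P||Q) ≠ D_KL(Q||P) in general.

D_KL(P||Q) = 0.0192 nats
D_KL(Q||P) = 0.0199 nats

No, they are not equal!

This asymmetry is why KL divergence is not a true distance metric.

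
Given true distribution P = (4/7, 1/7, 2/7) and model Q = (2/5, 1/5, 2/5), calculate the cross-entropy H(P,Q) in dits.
0.4409 dits

Cross-entropy: H(P,Q) = -Σ p(x) log q(x)

Alternatively: H(P,Q) = H(P) + D_KL(P||Q)
H(P) = 0.4151 dits
D_KL(P||Q) = 0.0259 dits

H(P,Q) = 0.4151 + 0.0259 = 0.4409 dits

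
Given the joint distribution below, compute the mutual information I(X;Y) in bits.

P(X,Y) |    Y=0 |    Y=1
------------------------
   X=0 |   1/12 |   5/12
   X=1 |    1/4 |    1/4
0.0933 bits

Mutual information: I(X;Y) = H(X) + H(Y) - H(X,Y)

Marginals:
P(X) = (1/2, 1/2), H(X) = 1.0000 bits
P(Y) = (1/3, 2/3), H(Y) = 0.9183 bits

Joint entropy: H(X,Y) = 1.8250 bits

I(X;Y) = 1.0000 + 0.9183 - 1.8250 = 0.0933 bits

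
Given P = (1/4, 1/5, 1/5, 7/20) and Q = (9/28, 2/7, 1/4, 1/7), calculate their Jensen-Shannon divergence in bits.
0.0431 bits

Jensen-Shannon divergence is:
JSD(P||Q) = 0.5 × D_KL(P||M) + 0.5 × D_KL(Q||M)
where M = 0.5 × (P + Q) is the mixture distribution.

M = 0.5 × (1/4, 1/5, 1/5, 7/20) + 0.5 × (9/28, 2/7, 1/4, 1/7) = (2/7, 0.242857, 9/40, 0.246429)

D_KL(P||M) = 0.0390 bits
D_KL(Q||M) = 0.0472 bits

JSD(P||Q) = 0.5 × 0.0390 + 0.5 × 0.0472 = 0.0431 bits

Unlike KL divergence, JSD is symmetric and bounded: 0 ≤ JSD ≤ log(2).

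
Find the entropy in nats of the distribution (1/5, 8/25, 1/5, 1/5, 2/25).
1.5323 nats

Shannon entropy is H(X) = -Σ p(x) log p(x).

For P = (1/5, 8/25, 1/5, 1/5, 2/25):
H = -1/5 × log_e(1/5) -8/25 × log_e(8/25) -1/5 × log_e(1/5) -1/5 × log_e(1/5) -2/25 × log_e(2/25)
H = 1.5323 nats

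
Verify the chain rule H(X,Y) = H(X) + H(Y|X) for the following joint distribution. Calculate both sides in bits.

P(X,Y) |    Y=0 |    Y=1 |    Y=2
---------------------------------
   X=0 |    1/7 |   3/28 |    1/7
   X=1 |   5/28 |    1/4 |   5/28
H(X,Y) = 2.5350, H(X) = 0.9666, H(Y|X) = 1.5684 (all in bits)

Chain rule: H(X,Y) = H(X) + H(Y|X)

Left side — joint entropy directly:
H(X,Y) = -Σ p(x,y) log p(x,y) = 2.5350 bits

Right side — compute H(Y|X) from the conditional distributions:
P(X) = (11/28, 17/28), so H(X) = 0.9666 bits
H(Y|X) = Σ_x P(X=x) · H(Y|X=x):
  P(Y|X=0) = (4/11, 3/11, 4/11), H(Y|X=0) = 1.5726, weight P(X=0) = 11/28
  P(Y|X=1) = (5/17, 7/17, 5/17), H(Y|X=1) = 1.5657, weight P(X=1) = 17/28
H(Y|X) = 1.5684 bits

H(X) + H(Y|X) = 0.9666 + 1.5684 = 2.5350 bits

Both sides equal 2.5350 bits. ✓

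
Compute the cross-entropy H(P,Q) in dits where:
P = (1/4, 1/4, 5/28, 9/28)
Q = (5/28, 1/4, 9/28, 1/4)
0.6191 dits

Cross-entropy: H(P,Q) = -Σ p(x) log q(x)

Alternatively: H(P,Q) = H(P) + D_KL(P||Q)
H(P) = 0.5931 dits
D_KL(P||Q) = 0.0260 dits

H(P,Q) = 0.5931 + 0.0260 = 0.6191 dits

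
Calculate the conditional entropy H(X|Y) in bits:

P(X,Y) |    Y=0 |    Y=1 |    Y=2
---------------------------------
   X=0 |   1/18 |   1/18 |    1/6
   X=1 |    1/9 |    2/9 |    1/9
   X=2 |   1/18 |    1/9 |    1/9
1.4749 bits

Using the chain rule: H(X|Y) = H(X,Y) - H(Y)

First, compute H(X,Y) = 3.0169 bits

Marginal P(Y) = (2/9, 7/18, 7/18)
H(Y) = 1.5420 bits

H(X|Y) = H(X,Y) - H(Y) = 3.0169 - 1.5420 = 1.4749 bits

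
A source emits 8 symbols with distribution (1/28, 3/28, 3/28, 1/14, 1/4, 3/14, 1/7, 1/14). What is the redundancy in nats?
0.1501 nats

Redundancy measures how far a source is from maximum entropy:
R = H_max - H(X)

Maximum entropy for 8 symbols: H_max = log_e(8) = 2.0794 nats
Actual entropy: H(X) = 1.9293 nats
Redundancy: R = 2.0794 - 1.9293 = 0.1501 nats

This redundancy represents potential for compression: the source could be compressed by 0.1501 nats per symbol.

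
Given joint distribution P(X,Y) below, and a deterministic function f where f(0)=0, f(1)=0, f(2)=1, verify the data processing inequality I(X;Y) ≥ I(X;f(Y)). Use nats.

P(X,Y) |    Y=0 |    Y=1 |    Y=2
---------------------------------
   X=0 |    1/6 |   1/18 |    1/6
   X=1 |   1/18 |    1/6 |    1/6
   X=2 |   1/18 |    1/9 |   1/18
I(X;Y) = 0.0772, I(X;f(Y)) = 0.0121, inequality holds: 0.0772 ≥ 0.0121

Data Processing Inequality: For any Markov chain X → Y → Z, we have I(X;Y) ≥ I(X;Z).

Here Z = f(Y) is a deterministic function of Y, forming X → Y → Z.

Original I(X;Y) = 0.0772 nats

After applying f:
P(X,Z) where Z=f(Y):
- P(X,Z=0) = P(X,Y=0) + P(X,Y=1)
- P(X,Z=1) = P(X,Y=2)

I(X;Z) = I(X;f(Y)) = 0.0121 nats

Verification: 0.0772 ≥ 0.0121 ✓

Information cannot be created by processing; the function f can only lose information about X.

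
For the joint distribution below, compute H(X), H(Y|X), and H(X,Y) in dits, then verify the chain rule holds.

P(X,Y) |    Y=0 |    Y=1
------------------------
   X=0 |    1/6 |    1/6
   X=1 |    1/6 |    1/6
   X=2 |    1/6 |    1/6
H(X,Y) = 0.7782, H(X) = 0.4771, H(Y|X) = 0.3010 (all in dits)

Chain rule: H(X,Y) = H(X) + H(Y|X)

Left side — joint entropy directly:
H(X,Y) = -Σ p(x,y) log p(x,y) = 0.7782 dits

Right side — compute H(Y|X) from the conditional distributions:
P(X) = (1/3, 1/3, 1/3), so H(X) = 0.4771 dits
H(Y|X) = Σ_x P(X=x) · H(Y|X=x):
  P(Y|X=0) = (1/2, 1/2), H(Y|X=0) = 0.3010, weight P(X=0) = 1/3
  P(Y|X=1) = (1/2, 1/2), H(Y|X=1) = 0.3010, weight P(X=1) = 1/3
  P(Y|X=2) = (1/2, 1/2), H(Y|X=2) = 0.3010, weight P(X=2) = 1/3
H(Y|X) = 0.3010 dits

H(X) + H(Y|X) = 0.4771 + 0.3010 = 0.7782 dits

Both sides equal 0.7782 dits. ✓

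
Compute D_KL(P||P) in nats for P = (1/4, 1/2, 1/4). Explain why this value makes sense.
0.0000 nats

KL divergence satisfies the Gibbs inequality: D_KL(P||Q) ≥ 0 for all distributions P, Q.

D_KL(P||Q) = Σ p(x) log(p(x)/q(x))
Each term is p(x) × log_e(p(x)/p(x)) = p(x) × log_e(1) = 0, so the sum is 0.
D_KL(P||Q) = 0.0000 nats

When P = Q, the KL divergence is exactly 0, as there is no 'divergence' between identical distributions.

This non-negativity is a fundamental property: relative entropy cannot be negative because it measures how different Q is from P.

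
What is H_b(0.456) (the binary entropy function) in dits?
0.2993 dits

The binary entropy function is:
H(p) = -p log(p) - (1-p) log(1-p)

H(0.456) = -0.456 × log_10(0.456) - 0.544 × log_10(0.544)
H(0.456) = 0.2993 dits

Note: Binary entropy is maximized at p=0.5 (H=1 bit) and minimized at p=0 or p=1 (H=0).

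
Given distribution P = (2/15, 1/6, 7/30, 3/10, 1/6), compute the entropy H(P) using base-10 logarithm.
0.6804 dits

Shannon entropy is H(X) = -Σ p(x) log p(x).

For P = (2/15, 1/6, 7/30, 3/10, 1/6):
H = -2/15 × log_10(2/15) -1/6 × log_10(1/6) -7/30 × log_10(7/30) -3/10 × log_10(3/10) -1/6 × log_10(1/6)
H = 0.6804 dits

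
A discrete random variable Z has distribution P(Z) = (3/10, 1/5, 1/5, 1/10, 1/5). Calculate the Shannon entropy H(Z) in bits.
2.2464 bits

Shannon entropy is H(X) = -Σ p(x) log p(x).

For P = (3/10, 1/5, 1/5, 1/10, 1/5):
H = -3/10 × log_2(3/10) -1/5 × log_2(1/5) -1/5 × log_2(1/5) -1/10 × log_2(1/10) -1/5 × log_2(1/5)
H = 2.2464 bits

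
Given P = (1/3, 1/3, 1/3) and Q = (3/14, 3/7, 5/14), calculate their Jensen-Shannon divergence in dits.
0.0042 dits

Jensen-Shannon divergence is:
JSD(P||Q) = 0.5 × D_KL(P||M) + 0.5 × D_KL(Q||M)
where M = 0.5 × (P + Q) is the mixture distribution.

M = 0.5 × (1/3, 1/3, 1/3) + 0.5 × (3/14, 3/7, 5/14) = (0.27381, 8/21, 0.345238)

D_KL(P||M) = 0.0041 dits
D_KL(Q||M) = 0.0044 dits

JSD(P||Q) = 0.5 × 0.0041 + 0.5 × 0.0044 = 0.0042 dits

Unlike KL divergence, JSD is symmetric and bounded: 0 ≤ JSD ≤ log(2).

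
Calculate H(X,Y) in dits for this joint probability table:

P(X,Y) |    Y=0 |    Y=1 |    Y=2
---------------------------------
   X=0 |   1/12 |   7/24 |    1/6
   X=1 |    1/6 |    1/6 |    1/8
0.7480 dits

Joint entropy is H(X,Y) = -Σ_{x,y} p(x,y) log p(x,y).

Summing over all non-zero entries:
H(X,Y) = -[1/12·log_10(1/12) + 7/24·log_10(7/24) + 1/6·log_10(1/6) + 1/6·log_10(1/6) + 1/6·log_10(1/6) + 1/8·log_10(1/8)]
H(X,Y) = 0.7480 dits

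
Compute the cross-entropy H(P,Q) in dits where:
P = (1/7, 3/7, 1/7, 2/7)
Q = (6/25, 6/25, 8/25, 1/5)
0.6246 dits

Cross-entropy: H(P,Q) = -Σ p(x) log q(x)

Alternatively: H(P,Q) = H(P) + D_KL(P||Q)
H(P) = 0.5546 dits
D_KL(P||Q) = 0.0700 dits

H(P,Q) = 0.5546 + 0.0700 = 0.6246 dits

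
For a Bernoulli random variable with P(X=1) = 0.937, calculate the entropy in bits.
0.3392 bits

The binary entropy function is:
H(p) = -p log(p) - (1-p) log(1-p)

H(0.937) = -0.937 × log_2(0.937) - 0.063 × log_2(0.063)
H(0.937) = 0.3392 bits

Note: Binary entropy is maximized at p=0.5 (H=1 bit) and minimized at p=0 or p=1 (H=0).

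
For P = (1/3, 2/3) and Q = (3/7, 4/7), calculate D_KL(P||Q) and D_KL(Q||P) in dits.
D_KL(P||Q) = 0.0082, D_KL(Q||P) = 0.0085

KL divergence is not symmetric: D_KL(P||Q) ≠ D_KL(Q||P) in general.

D_KL(P||Q) = 0.0082 dits
D_KL(Q||P) = 0.0085 dits

No, they are not equal!

This asymmetry is why KL divergence is not a true distance metric.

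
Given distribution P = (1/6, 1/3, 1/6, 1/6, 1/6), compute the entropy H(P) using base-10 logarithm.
0.6778 dits

Shannon entropy is H(X) = -Σ p(x) log p(x).

For P = (1/6, 1/3, 1/6, 1/6, 1/6):
H = -1/6 × log_10(1/6) -1/3 × log_10(1/3) -1/6 × log_10(1/6) -1/6 × log_10(1/6) -1/6 × log_10(1/6)
H = 0.6778 dits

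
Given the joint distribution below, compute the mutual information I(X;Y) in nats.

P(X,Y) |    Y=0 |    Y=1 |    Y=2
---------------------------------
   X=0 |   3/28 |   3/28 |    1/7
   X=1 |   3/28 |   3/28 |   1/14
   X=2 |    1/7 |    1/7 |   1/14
0.0185 nats

Mutual information: I(X;Y) = H(X) + H(Y) - H(X,Y)

Marginals:
P(X) = (5/14, 2/7, 5/14), H(X) = 1.0934 nats
P(Y) = (5/14, 5/14, 2/7), H(Y) = 1.0934 nats

Joint entropy: H(X,Y) = 2.1682 nats

I(X;Y) = 1.0934 + 1.0934 - 2.1682 = 0.0185 nats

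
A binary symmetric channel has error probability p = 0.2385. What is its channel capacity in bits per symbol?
0.2075 bits

For a binary symmetric channel (BSC) with error probability p:
Capacity C = 1 - H(p) bits per symbol

where H(p) = -p log₂(p) - (1-p) log₂(1-p) is the binary entropy function.

H(0.2385) = 0.7925 bits
C = 1 - 0.7925 = 0.2075 bits per symbol

This means we can reliably transmit up to 0.2075 bits of information per channel use.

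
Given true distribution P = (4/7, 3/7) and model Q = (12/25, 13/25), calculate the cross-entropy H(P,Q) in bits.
1.0094 bits

Cross-entropy: H(P,Q) = -Σ p(x) log q(x)

Alternatively: H(P,Q) = H(P) + D_KL(P||Q)
H(P) = 0.9852 bits
D_KL(P||Q) = 0.0242 bits

H(P,Q) = 0.9852 + 0.0242 = 1.0094 bits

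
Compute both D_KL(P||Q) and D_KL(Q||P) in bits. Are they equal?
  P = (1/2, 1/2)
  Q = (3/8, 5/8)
D_KL(P||Q) = 0.0466, D_KL(Q||P) = 0.0456

KL divergence is not symmetric: D_KL(P||Q) ≠ D_KL(Q||P) in general.

D_KL(P||Q) = 0.0466 bits
D_KL(Q||P) = 0.0456 bits

No, they are not equal!

This asymmetry is why KL divergence is not a true distance metric.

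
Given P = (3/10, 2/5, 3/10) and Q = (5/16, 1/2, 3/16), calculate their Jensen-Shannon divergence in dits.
0.0041 dits

Jensen-Shannon divergence is:
JSD(P||Q) = 0.5 × D_KL(P||M) + 0.5 × D_KL(Q||M)
where M = 0.5 × (P + Q) is the mixture distribution.

M = 0.5 × (3/10, 2/5, 3/10) + 0.5 × (5/16, 1/2, 3/16) = (0.30625, 9/20, 0.24375)

D_KL(P||M) = 0.0039 dits
D_KL(Q||M) = 0.0043 dits

JSD(P||Q) = 0.5 × 0.0039 + 0.5 × 0.0043 = 0.0041 dits

Unlike KL divergence, JSD is symmetric and bounded: 0 ≤ JSD ≤ log(2).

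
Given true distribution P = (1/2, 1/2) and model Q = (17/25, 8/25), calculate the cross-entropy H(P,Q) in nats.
0.7625 nats

Cross-entropy: H(P,Q) = -Σ p(x) log q(x)

Alternatively: H(P,Q) = H(P) + D_KL(P||Q)
H(P) = 0.6931 nats
D_KL(P||Q) = 0.0694 nats

H(P,Q) = 0.6931 + 0.0694 = 0.7625 nats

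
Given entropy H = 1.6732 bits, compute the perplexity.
3.1892

Perplexity is 2^H (or exp(H) for natural log).

H = 1.6732 bits
Perplexity = 2^1.6732 = 3.1892

Interpretation: The model's uncertainty is equivalent to choosing uniformly among 3.2 options.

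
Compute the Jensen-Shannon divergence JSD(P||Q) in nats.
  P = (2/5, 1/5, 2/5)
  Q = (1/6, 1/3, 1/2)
0.0360 nats

Jensen-Shannon divergence is:
JSD(P||Q) = 0.5 × D_KL(P||M) + 0.5 × D_KL(Q||M)
where M = 0.5 × (P + Q) is the mixture distribution.

M = 0.5 × (2/5, 1/5, 2/5) + 0.5 × (1/6, 1/3, 1/2) = (0.283333, 4/15, 9/20)

D_KL(P||M) = 0.0333 nats
D_KL(Q||M) = 0.0386 nats

JSD(P||Q) = 0.5 × 0.0333 + 0.5 × 0.0386 = 0.0360 nats

Unlike KL divergence, JSD is symmetric and bounded: 0 ≤ JSD ≤ log(2).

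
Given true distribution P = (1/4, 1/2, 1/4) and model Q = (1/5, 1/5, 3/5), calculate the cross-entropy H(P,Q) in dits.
0.5797 dits

Cross-entropy: H(P,Q) = -Σ p(x) log q(x)

Alternatively: H(P,Q) = H(P) + D_KL(P||Q)
H(P) = 0.4515 dits
D_KL(P||Q) = 0.1281 dits

H(P,Q) = 0.4515 + 0.1281 = 0.5797 dits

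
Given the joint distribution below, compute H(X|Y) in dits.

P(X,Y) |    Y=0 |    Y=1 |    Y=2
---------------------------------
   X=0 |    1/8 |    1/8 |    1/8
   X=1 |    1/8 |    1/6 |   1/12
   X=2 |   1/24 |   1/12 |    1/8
0.4566 dits

Using the chain rule: H(X|Y) = H(X,Y) - H(Y)

First, compute H(X,Y) = 0.9315 dits

Marginal P(Y) = (7/24, 3/8, 1/3)
H(Y) = 0.4749 dits

H(X|Y) = H(X,Y) - H(Y) = 0.9315 - 0.4749 = 0.4566 dits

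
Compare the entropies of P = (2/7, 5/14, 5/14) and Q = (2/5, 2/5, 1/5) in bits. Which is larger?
P

Computing entropies in bits:
H(P) = 1.5774
H(Q) = 1.5219

Distribution P has higher entropy.

Intuition: The distribution closer to uniform (more spread out) has higher entropy.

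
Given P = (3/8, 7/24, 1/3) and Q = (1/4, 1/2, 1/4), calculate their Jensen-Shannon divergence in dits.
0.0101 dits

Jensen-Shannon divergence is:
JSD(P||Q) = 0.5 × D_KL(P||M) + 0.5 × D_KL(Q||M)
where M = 0.5 × (P + Q) is the mixture distribution.

M = 0.5 × (3/8, 7/24, 1/3) + 0.5 × (1/4, 1/2, 1/4) = (5/16, 0.395833, 7/24)

D_KL(P||M) = 0.0103 dits
D_KL(Q||M) = 0.0098 dits

JSD(P||Q) = 0.5 × 0.0103 + 0.5 × 0.0098 = 0.0101 dits

Unlike KL divergence, JSD is symmetric and bounded: 0 ≤ JSD ≤ log(2).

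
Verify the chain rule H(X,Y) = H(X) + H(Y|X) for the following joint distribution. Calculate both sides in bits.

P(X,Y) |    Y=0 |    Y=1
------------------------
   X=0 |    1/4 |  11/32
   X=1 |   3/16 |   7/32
H(X,Y) = 1.9620, H(X) = 0.9745, H(Y|X) = 0.9875 (all in bits)

Chain rule: H(X,Y) = H(X) + H(Y|X)

Left side — joint entropy directly:
H(X,Y) = -Σ p(x,y) log p(x,y) = 1.9620 bits

Right side — compute H(Y|X) from the conditional distributions:
P(X) = (19/32, 13/32), so H(X) = 0.9745 bits
H(Y|X) = Σ_x P(X=x) · H(Y|X=x):
  P(Y|X=0) = (8/19, 11/19), H(Y|X=0) = 0.9819, weight P(X=0) = 19/32
  P(Y|X=1) = (6/13, 7/13), H(Y|X=1) = 0.9957, weight P(X=1) = 13/32
H(Y|X) = 0.9875 bits

H(X) + H(Y|X) = 0.9745 + 0.9875 = 1.9620 bits

Both sides equal 1.9620 bits. ✓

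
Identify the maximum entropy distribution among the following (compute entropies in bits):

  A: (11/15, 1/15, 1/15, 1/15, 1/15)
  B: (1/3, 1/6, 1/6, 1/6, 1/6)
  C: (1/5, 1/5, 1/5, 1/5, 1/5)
C

For a discrete distribution over n outcomes, entropy is maximized by the uniform distribution.

Computing entropies:
H(A) = 1.3700 bits
H(B) = 2.2516 bits
H(C) = 2.3219 bits

The uniform distribution (where all probabilities equal 1/5) achieves the maximum entropy of log_2(5) = 2.3219 bits.

Distribution C has the highest entropy.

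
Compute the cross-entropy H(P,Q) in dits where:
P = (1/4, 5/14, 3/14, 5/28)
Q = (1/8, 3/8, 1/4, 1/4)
0.6144 dits

Cross-entropy: H(P,Q) = -Σ p(x) log q(x)

Alternatively: H(P,Q) = H(P) + D_KL(P||Q)
H(P) = 0.5872 dits
D_KL(P||Q) = 0.0272 dits

H(P,Q) = 0.5872 + 0.0272 = 0.6144 dits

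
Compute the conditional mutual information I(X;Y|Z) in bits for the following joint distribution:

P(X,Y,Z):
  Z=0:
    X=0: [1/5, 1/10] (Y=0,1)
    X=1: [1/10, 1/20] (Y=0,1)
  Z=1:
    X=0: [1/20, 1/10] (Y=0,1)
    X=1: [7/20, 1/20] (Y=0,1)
0.1098 bits

Conditional mutual information: I(X;Y|Z) = H(X|Z) + H(Y|Z) - H(X,Y|Z)

H(Z) = 0.9928
H(X,Z) = 1.8710 → H(X|Z) = 0.8782
H(Y,Z) = 1.8710 → H(Y|Z) = 0.8782
H(X,Y,Z) = 2.6394 → H(X,Y|Z) = 1.6466

I(X;Y|Z) = 0.8782 + 0.8782 - 1.6466 = 0.1098 bits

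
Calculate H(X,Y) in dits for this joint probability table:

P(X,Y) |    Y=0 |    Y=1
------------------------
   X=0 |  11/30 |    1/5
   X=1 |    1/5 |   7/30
0.5868 dits

Joint entropy is H(X,Y) = -Σ_{x,y} p(x,y) log p(x,y).

Summing over all non-zero entries:
H(X,Y) = -[11/30·log_10(11/30) + 1/5·log_10(1/5) + 1/5·log_10(1/5) + 7/30·log_10(7/30)]
H(X,Y) = 0.5868 dits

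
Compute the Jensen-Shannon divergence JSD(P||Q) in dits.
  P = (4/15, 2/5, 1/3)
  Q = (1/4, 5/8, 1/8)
0.0161 dits

Jensen-Shannon divergence is:
JSD(P||Q) = 0.5 × D_KL(P||M) + 0.5 × D_KL(Q||M)
where M = 0.5 × (P + Q) is the mixture distribution.

M = 0.5 × (4/15, 2/5, 1/3) + 0.5 × (1/4, 5/8, 1/8) = (0.258333, 0.5125, 0.229167)

D_KL(P||M) = 0.0149 dits
D_KL(Q||M) = 0.0174 dits

JSD(P||Q) = 0.5 × 0.0149 + 0.5 × 0.0174 = 0.0161 dits

Unlike KL divergence, JSD is symmetric and bounded: 0 ≤ JSD ≤ log(2).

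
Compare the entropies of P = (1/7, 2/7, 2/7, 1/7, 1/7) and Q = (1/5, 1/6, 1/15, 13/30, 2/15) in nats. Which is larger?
P

Computing entropies in nats:
H(P) = 1.5498
H(Q) = 1.4321

Distribution P has higher entropy.

Intuition: The distribution closer to uniform (more spread out) has higher entropy.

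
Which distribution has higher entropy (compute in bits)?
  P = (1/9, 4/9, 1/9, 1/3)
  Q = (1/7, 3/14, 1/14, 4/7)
P

Computing entropies in bits:
H(P) = 1.7527
H(Q) = 1.6106

Distribution P has higher entropy.

Intuition: The distribution closer to uniform (more spread out) has higher entropy.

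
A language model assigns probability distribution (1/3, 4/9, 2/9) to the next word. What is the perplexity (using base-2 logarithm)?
2.8888

Perplexity is 2^H (or exp(H) for natural log).

First, H = -Σ p log p = 1.5305 bits
Perplexity = 2^1.5305 = 2.8888

Interpretation: The model's uncertainty is equivalent to choosing uniformly among 2.9 options.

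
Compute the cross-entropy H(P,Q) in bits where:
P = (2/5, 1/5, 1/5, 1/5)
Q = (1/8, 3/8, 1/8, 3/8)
2.3660 bits

Cross-entropy: H(P,Q) = -Σ p(x) log q(x)

Alternatively: H(P,Q) = H(P) + D_KL(P||Q)
H(P) = 1.9219 bits
D_KL(P||Q) = 0.4441 bits

H(P,Q) = 1.9219 + 0.4441 = 2.3660 bits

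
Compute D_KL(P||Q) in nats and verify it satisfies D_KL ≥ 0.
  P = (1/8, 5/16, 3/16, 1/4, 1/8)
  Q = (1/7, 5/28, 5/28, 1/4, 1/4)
0.0807 nats

KL divergence satisfies the Gibbs inequality: D_KL(P||Q) ≥ 0 for all distributions P, Q.

D_KL(P||Q) = Σ p(x) log(p(x)/q(x))
Term by term:
  x=0: 1/8 × log_e[(1/8)/(1/7)] = -0.0167
  x=1: 5/16 × log_e[(5/16)/(5/28)] = 0.1749
  x=2: 3/16 × log_e[(3/16)/(5/28)] = 0.0091
  x=3: 1/4 × log_e[(1/4)/(1/4)] = 0.0000
  x=4: 1/8 × log_e[(1/8)/(1/4)] = -0.0866
D_KL(P||Q) = 0.0807 nats

D_KL(P||Q) = 0.0807 ≥ 0 ✓

This non-negativity is a fundamental property: relative entropy cannot be negative because it measures how different Q is from P.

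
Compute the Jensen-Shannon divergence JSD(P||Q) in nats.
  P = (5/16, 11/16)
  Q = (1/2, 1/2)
0.0183 nats

Jensen-Shannon divergence is:
JSD(P||Q) = 0.5 × D_KL(P||M) + 0.5 × D_KL(Q||M)
where M = 0.5 × (P + Q) is the mixture distribution.

M = 0.5 × (5/16, 11/16) + 0.5 × (1/2, 1/2) = (13/32, 19/32)

D_KL(P||M) = 0.0188 nats
D_KL(Q||M) = 0.0179 nats

JSD(P||Q) = 0.5 × 0.0188 + 0.5 × 0.0179 = 0.0183 nats

Unlike KL divergence, JSD is symmetric and bounded: 0 ≤ JSD ≤ log(2).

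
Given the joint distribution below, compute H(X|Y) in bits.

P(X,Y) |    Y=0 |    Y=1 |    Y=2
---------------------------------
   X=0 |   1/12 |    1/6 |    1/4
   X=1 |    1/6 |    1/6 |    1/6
0.9675 bits

Using the chain rule: H(X|Y) = H(X,Y) - H(Y)

First, compute H(X,Y) = 2.5221 bits

Marginal P(Y) = (1/4, 1/3, 5/12)
H(Y) = 1.5546 bits

H(X|Y) = H(X,Y) - H(Y) = 2.5221 - 1.5546 = 0.9675 bits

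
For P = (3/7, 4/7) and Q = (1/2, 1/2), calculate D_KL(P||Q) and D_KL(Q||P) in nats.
D_KL(P||Q) = 0.0102, D_KL(Q||P) = 0.0103

KL divergence is not symmetric: D_KL(P||Q) ≠ D_KL(Q||P) in general.

D_KL(P||Q) = 0.0102 nats
D_KL(Q||P) = 0.0103 nats

No, they are not equal!

This asymmetry is why KL divergence is not a true distance metric.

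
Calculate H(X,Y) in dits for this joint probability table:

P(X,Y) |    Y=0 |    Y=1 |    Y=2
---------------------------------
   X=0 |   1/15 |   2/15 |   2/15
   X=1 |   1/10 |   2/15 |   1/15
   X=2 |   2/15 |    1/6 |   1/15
0.9316 dits

Joint entropy is H(X,Y) = -Σ_{x,y} p(x,y) log p(x,y).

Summing over all non-zero entries:
H(X,Y) = -[1/15·log_10(1/15) + 2/15·log_10(2/15) + 2/15·log_10(2/15) + 1/10·log_10(1/10) + 2/15·log_10(2/15) + 1/15·log_10(1/15) + 2/15·log_10(2/15) + 1/6·log_10(1/6) + 1/15·log_10(1/15)]
H(X,Y) = 0.9316 dits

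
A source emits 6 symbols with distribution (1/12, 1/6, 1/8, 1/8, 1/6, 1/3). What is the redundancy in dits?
0.0440 dits

Redundancy measures how far a source is from maximum entropy:
R = H_max - H(X)

Maximum entropy for 6 symbols: H_max = log_10(6) = 0.7782 dits
Actual entropy: H(X) = 0.7341 dits
Redundancy: R = 0.7782 - 0.7341 = 0.0440 dits

This redundancy represents potential for compression: the source could be compressed by 0.0440 dits per symbol.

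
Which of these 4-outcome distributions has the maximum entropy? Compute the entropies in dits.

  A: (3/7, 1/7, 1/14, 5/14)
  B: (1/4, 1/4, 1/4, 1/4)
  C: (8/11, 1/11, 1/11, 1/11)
B

For a discrete distribution over n outcomes, entropy is maximized by the uniform distribution.

Computing entropies:
H(A) = 0.5200 dits
H(B) = 0.6021 dits
H(C) = 0.3846 dits

The uniform distribution (where all probabilities equal 1/4) achieves the maximum entropy of log_10(4) = 0.6021 dits.

Distribution B has the highest entropy.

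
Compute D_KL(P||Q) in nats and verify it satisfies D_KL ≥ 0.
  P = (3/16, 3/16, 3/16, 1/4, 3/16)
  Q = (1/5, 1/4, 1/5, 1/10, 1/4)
0.0970 nats

KL divergence satisfies the Gibbs inequality: D_KL(P||Q) ≥ 0 for all distributions P, Q.

D_KL(P||Q) = Σ p(x) log(p(x)/q(x))
Term by term:
  x=0: 3/16 × log_e[(3/16)/(1/5)] = -0.0121
  x=1: 3/16 × log_e[(3/16)/(1/4)] = -0.0539
  x=2: 3/16 × log_e[(3/16)/(1/5)] = -0.0121
  x=3: 1/4 × log_e[(1/4)/(1/10)] = 0.2291
  x=4: 3/16 × log_e[(3/16)/(1/4)] = -0.0539
D_KL(P||Q) = 0.0970 nats

D_KL(P||Q) = 0.0970 ≥ 0 ✓

This non-negativity is a fundamental property: relative entropy cannot be negative because it measures how different Q is from P.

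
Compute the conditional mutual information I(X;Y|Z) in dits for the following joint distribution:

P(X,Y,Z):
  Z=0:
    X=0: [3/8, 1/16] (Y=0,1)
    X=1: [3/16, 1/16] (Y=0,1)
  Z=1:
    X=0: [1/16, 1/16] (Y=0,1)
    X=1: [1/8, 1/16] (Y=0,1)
0.0045 dits

Conditional mutual information: I(X;Y|Z) = H(X|Z) + H(Y|Z) - H(X,Y|Z)

H(Z) = 0.2697
H(X,Z) = 0.5568 → H(X|Z) = 0.2871
H(Y,Z) = 0.5026 → H(Y|Z) = 0.2329
H(X,Y,Z) = 0.7852 → H(X,Y|Z) = 0.5155

I(X;Y|Z) = 0.2871 + 0.2329 - 0.5155 = 0.0045 dits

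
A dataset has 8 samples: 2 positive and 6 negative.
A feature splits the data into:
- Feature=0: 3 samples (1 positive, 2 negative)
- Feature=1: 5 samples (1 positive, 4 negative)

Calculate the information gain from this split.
0.0157 bits

Information Gain = H(Y) - H(Y|Feature)

Before split:
P(positive) = 2/8 = 0.2500
H(Y) = 0.8113 bits

After split:
Feature=0: H = 0.9183 bits (weight = 3/8)
Feature=1: H = 0.7219 bits (weight = 5/8)
H(Y|Feature) = (3/8)×0.9183 + (5/8)×0.7219 = 0.7956 bits

Information Gain = 0.8113 - 0.7956 = 0.0157 bits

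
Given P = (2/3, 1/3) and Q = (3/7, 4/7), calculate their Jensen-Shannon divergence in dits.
0.0125 dits

Jensen-Shannon divergence is:
JSD(P||Q) = 0.5 × D_KL(P||M) + 0.5 × D_KL(Q||M)
where M = 0.5 × (P + Q) is the mixture distribution.

M = 0.5 × (2/3, 1/3) + 0.5 × (3/7, 4/7) = (0.547619, 0.452381)

D_KL(P||M) = 0.0127 dits
D_KL(Q||M) = 0.0124 dits

JSD(P||Q) = 0.5 × 0.0127 + 0.5 × 0.0124 = 0.0125 dits

Unlike KL divergence, JSD is symmetric and bounded: 0 ≤ JSD ≤ log(2).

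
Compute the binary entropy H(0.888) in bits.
0.5059 bits

The binary entropy function is:
H(p) = -p log(p) - (1-p) log(1-p)

H(0.888) = -0.888 × log_2(0.888) - 0.112 × log_2(0.112)
H(0.888) = 0.5059 bits

Note: Binary entropy is maximized at p=0.5 (H=1 bit) and minimized at p=0 or p=1 (H=0).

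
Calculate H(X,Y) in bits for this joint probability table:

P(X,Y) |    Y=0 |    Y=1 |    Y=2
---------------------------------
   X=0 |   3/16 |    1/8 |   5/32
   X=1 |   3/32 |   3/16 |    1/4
2.5192 bits

Joint entropy is H(X,Y) = -Σ_{x,y} p(x,y) log p(x,y).

Summing over all non-zero entries:
H(X,Y) = -[3/16·log_2(3/16) + 1/8·log_2(1/8) + 5/32·log_2(5/32) + 3/32·log_2(3/32) + 3/16·log_2(3/16) + 1/4·log_2(1/4)]
H(X,Y) = 2.5192 bits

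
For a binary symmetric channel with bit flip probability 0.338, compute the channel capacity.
0.0771 bits

For a binary symmetric channel (BSC) with error probability p:
Capacity C = 1 - H(p) bits per symbol

where H(p) = -p log₂(p) - (1-p) log₂(1-p) is the binary entropy function.

H(0.338) = 0.9229 bits
C = 1 - 0.9229 = 0.0771 bits per symbol

This means we can reliably transmit up to 0.0771 bits of information per channel use.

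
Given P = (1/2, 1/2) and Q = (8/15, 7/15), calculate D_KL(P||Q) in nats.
0.0022 nats

KL divergence: D_KL(P||Q) = Σ p(x) log(p(x)/q(x))

Computing term by term:
  x=0: 1/2 × log_e[(1/2)/(8/15)] = 1/2 × -0.0645 = -0.0323
  x=1: 1/2 × log_e[(1/2)/(7/15)] = 1/2 × 0.0690 = 0.0345

D_KL(P||Q) = 0.0022 nats

Note: KL divergence is always non-negative and equals 0 iff P = Q.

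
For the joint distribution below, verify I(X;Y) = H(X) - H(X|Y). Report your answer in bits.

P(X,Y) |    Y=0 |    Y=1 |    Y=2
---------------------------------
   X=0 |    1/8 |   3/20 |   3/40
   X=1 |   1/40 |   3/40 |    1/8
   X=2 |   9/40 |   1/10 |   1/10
I(X;Y) = 0.1149 bits

Mutual information has multiple equivalent forms:
- I(X;Y) = H(X) - H(X|Y)
- I(X;Y) = H(Y) - H(Y|X)
- I(X;Y) = H(X) + H(Y) - H(X,Y)

Computing all quantities:
H(X) = 1.5389, H(Y) = 1.5787, H(X,Y) = 3.0027
H(X|Y) = 1.4240, H(Y|X) = 1.4638

Verification:
H(X) - H(X|Y) = 1.5389 - 1.4240 = 0.1149
H(Y) - H(Y|X) = 1.5787 - 1.4638 = 0.1149
H(X) + H(Y) - H(X,Y) = 1.5389 + 1.5787 - 3.0027 = 0.1149

All forms give I(X;Y) = 0.1149 bits. ✓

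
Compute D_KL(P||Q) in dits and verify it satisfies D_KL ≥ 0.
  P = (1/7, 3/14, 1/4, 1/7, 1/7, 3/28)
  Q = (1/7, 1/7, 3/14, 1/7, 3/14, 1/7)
0.0159 dits

KL divergence satisfies the Gibbs inequality: D_KL(P||Q) ≥ 0 for all distributions P, Q.

D_KL(P||Q) = Σ p(x) log(p(x)/q(x))
Term by term:
  x=0: 1/7 × log_10[(1/7)/(1/7)] = 0.0000
  x=1: 3/14 × log_10[(3/14)/(1/7)] = 0.0377
  x=2: 1/4 × log_10[(1/4)/(3/14)] = 0.0167
  x=3: 1/7 × log_10[(1/7)/(1/7)] = 0.0000
  x=4: 1/7 × log_10[(1/7)/(3/14)] = -0.0252
  x=5: 3/28 × log_10[(3/28)/(1/7)] = -0.0134
D_KL(P||Q) = 0.0159 dits

D_KL(P||Q) = 0.0159 ≥ 0 ✓

This non-negativity is a fundamental property: relative entropy cannot be negative because it measures how different Q is from P.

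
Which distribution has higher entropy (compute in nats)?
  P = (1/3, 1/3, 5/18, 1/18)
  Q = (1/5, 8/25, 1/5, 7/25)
Q

Computing entropies in nats:
H(P) = 1.2488
H(Q) = 1.3648

Distribution Q has higher entropy.

Intuition: The distribution closer to uniform (more spread out) has higher entropy.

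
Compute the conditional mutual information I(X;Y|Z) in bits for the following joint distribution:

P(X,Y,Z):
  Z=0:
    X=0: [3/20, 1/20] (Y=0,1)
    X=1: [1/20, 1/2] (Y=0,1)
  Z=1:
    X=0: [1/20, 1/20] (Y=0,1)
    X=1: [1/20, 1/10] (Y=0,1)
0.2285 bits

Conditional mutual information: I(X;Y|Z) = H(X|Z) + H(Y|Z) - H(X,Y|Z)

H(Z) = 0.8113
H(X,Z) = 1.6815 → H(X|Z) = 0.8702
H(Y,Z) = 1.6815 → H(Y|Z) = 0.8702
H(X,Y,Z) = 2.3232 → H(X,Y|Z) = 1.5119

I(X;Y|Z) = 0.8702 + 0.8702 - 1.5119 = 0.2285 bits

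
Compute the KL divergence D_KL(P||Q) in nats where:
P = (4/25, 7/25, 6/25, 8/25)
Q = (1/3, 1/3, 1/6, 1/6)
0.1300 nats

KL divergence: D_KL(P||Q) = Σ p(x) log(p(x)/q(x))

Computing term by term:
  x=0: 4/25 × log_e[(4/25)/(1/3)] = 4/25 × -0.7340 = -0.1174
  x=1: 7/25 × log_e[(7/25)/(1/3)] = 7/25 × -0.1744 = -0.0488
  x=2: 6/25 × log_e[(6/25)/(1/6)] = 6/25 × 0.3646 = 0.0875
  x=3: 8/25 × log_e[(8/25)/(1/6)] = 8/25 × 0.6523 = 0.2087

D_KL(P||Q) = 0.1300 nats

Note: KL divergence is always non-negative and equals 0 iff P = Q.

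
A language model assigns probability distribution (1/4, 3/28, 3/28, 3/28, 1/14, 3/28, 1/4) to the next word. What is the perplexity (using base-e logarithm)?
6.2896

Perplexity is e^H (or exp(H) for natural log).

First, H = -Σ p log p = 1.8389 nats
Perplexity = e^1.8389 = 6.2896

Interpretation: The model's uncertainty is equivalent to choosing uniformly among 6.3 options.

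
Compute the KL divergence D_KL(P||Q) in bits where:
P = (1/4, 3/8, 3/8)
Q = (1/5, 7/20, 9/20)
0.0192 bits

KL divergence: D_KL(P||Q) = Σ p(x) log(p(x)/q(x))

Computing term by term:
  x=0: 1/4 × log_2[(1/4)/(1/5)] = 1/4 × 0.3219 = 0.0805
  x=1: 3/8 × log_2[(3/8)/(7/20)] = 3/8 × 0.0995 = 0.0373
  x=2: 3/8 × log_2[(3/8)/(9/20)] = 3/8 × -0.2630 = -0.0986

D_KL(P||Q) = 0.0192 bits

Note: KL divergence is always non-negative and equals 0 iff P = Q.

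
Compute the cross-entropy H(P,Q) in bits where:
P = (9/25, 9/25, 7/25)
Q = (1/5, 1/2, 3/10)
1.6822 bits

Cross-entropy: H(P,Q) = -Σ p(x) log q(x)

Alternatively: H(P,Q) = H(P) + D_KL(P||Q)
H(P) = 1.5755 bits
D_KL(P||Q) = 0.1068 bits

H(P,Q) = 1.5755 + 0.1068 = 1.6822 bits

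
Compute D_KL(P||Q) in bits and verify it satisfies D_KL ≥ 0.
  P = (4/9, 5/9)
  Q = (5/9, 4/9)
0.0358 bits

KL divergence satisfies the Gibbs inequality: D_KL(P||Q) ≥ 0 for all distributions P, Q.

D_KL(P||Q) = Σ p(x) log(p(x)/q(x))
Term by term:
  x=0: 4/9 × log_2[(4/9)/(5/9)] = -0.1431
  x=1: 5/9 × log_2[(5/9)/(4/9)] = 0.1788
D_KL(P||Q) = 0.0358 bits

D_KL(P||Q) = 0.0358 ≥ 0 ✓

This non-negativity is a fundamental property: relative entropy cannot be negative because it measures how different Q is from P.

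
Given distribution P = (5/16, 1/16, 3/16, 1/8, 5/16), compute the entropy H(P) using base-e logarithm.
1.4741 nats

Shannon entropy is H(X) = -Σ p(x) log p(x).

For P = (5/16, 1/16, 3/16, 1/8, 5/16):
H = -5/16 × log_e(5/16) -1/16 × log_e(1/16) -3/16 × log_e(3/16) -1/8 × log_e(1/8) -5/16 × log_e(5/16)
H = 1.4741 nats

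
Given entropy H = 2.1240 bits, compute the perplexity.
4.3590

Perplexity is 2^H (or exp(H) for natural log).

H = 2.1240 bits
Perplexity = 2^2.1240 = 4.3590

Interpretation: The model's uncertainty is equivalent to choosing uniformly among 4.4 options.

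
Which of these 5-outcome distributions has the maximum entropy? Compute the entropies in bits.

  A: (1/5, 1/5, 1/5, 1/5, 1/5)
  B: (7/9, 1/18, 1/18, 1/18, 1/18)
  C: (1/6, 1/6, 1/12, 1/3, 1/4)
A

For a discrete distribution over n outcomes, entropy is maximized by the uniform distribution.

Computing entropies:
H(A) = 2.3219 bits
H(B) = 1.2086 bits
H(C) = 2.1887 bits

The uniform distribution (where all probabilities equal 1/5) achieves the maximum entropy of log_2(5) = 2.3219 bits.

Distribution A has the highest entropy.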